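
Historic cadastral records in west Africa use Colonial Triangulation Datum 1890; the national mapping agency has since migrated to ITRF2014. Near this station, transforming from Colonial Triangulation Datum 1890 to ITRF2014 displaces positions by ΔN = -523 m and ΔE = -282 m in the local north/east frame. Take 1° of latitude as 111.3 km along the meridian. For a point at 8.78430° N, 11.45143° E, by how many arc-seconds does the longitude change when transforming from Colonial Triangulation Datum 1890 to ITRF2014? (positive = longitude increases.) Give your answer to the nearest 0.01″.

Δλ = -9.23″

At latitude 8.78430°, cos φ = 0.988270.
1° of longitude at this latitude = 111.3 × cos φ = 109.99 km, so Δλ = -282.0 / 109994.5 = -0.0025638° = -9.230″.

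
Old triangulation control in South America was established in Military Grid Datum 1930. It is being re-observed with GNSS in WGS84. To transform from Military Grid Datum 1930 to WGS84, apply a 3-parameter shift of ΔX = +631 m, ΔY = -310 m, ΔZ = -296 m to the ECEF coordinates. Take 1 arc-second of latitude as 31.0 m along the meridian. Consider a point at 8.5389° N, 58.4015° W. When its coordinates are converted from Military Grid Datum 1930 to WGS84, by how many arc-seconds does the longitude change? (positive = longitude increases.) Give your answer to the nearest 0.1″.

sin φ = 0.148481, cos φ = 0.988915, sin λ = -0.851741, cos λ = 0.523964.
East component: ΔE = −sin λ·ΔX + cos λ·ΔY = −(-0.851741)(631) + (0.523964)(-310) = 375.02 m.
1° of latitude spans 3600 × 31.00 = 111600 m; at latitude φ, 1° of longitude spans that × cos φ = 110362.9 m, so Δλ = 375.02 / 110362.9 × 3600 = 12.233″.

Δλ = 12.2″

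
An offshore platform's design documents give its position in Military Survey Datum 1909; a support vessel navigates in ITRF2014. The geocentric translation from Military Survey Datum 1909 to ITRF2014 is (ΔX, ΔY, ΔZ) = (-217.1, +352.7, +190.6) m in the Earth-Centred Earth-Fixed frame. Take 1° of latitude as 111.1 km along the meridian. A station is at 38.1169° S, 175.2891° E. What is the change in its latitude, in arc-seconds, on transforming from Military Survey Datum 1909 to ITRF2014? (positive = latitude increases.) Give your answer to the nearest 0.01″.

Δφ = 9.77″

sin φ = -0.617268, cos φ = 0.786753, sin λ = 0.082128, cos λ = -0.996622.
North component: ΔN = −sin φ cos λ·ΔX − sin φ sin λ·ΔY + cos φ·ΔZ = −(-0.617268)(-0.996622)(-217.1) − (-0.617268)(0.082128)(352.7) + (0.786753)(190.6) = 301.39 m.
1° of latitude spans 111100 m, so Δφ = 301.39 / 111100 × 3600 = 9.766″.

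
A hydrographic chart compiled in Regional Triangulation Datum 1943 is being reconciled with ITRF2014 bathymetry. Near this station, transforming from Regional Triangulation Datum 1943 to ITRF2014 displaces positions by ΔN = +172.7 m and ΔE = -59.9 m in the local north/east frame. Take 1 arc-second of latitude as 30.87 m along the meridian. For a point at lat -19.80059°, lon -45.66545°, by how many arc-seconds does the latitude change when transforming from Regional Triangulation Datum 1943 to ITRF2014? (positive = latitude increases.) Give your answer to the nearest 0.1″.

1″ of latitude = 30.87 m, so Δφ = 172.7 / 30.87 = 5.594″.

Δφ = 5.6″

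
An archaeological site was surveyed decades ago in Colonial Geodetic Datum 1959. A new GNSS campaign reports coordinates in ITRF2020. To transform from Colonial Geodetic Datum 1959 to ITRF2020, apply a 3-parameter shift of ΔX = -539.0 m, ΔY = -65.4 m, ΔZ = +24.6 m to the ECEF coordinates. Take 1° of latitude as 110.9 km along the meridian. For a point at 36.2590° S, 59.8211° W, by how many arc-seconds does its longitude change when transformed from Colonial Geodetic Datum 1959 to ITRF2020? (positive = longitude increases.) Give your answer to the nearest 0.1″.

Δλ = -20.1″

sin φ = -0.591436, cos φ = 0.806352, sin λ = -0.864460, cos λ = 0.502702.
East component: ΔE = −sin λ·ΔX + cos λ·ΔY = −(-0.864460)(-539.0) + (0.502702)(-65.4) = -498.82 m.
1° of latitude spans 110900 m; at latitude φ, 1° of longitude spans that × cos φ = 89424.4 m, so Δλ = -498.82 / 89424.4 × 3600 = -20.081″.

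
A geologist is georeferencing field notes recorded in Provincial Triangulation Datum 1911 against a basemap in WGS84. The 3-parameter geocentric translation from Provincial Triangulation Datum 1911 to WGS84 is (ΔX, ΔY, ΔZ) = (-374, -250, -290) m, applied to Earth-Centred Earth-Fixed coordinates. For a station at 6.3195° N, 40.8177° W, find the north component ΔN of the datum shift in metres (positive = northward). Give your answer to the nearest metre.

The local north axis is (−sin φ cos λ, −sin φ sin λ, cos φ), giving ΔN = 31.155 − 17.987 − 288.238 = -275.07 m.

ΔN = -275 m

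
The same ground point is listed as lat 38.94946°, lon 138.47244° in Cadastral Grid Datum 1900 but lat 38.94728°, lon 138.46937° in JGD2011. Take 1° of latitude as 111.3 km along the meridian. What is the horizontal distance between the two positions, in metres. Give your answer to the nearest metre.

Δφ = 38.94728° − 38.94946° = -0.00218°; Δλ = 138.46937° − 138.47244° = -0.00307°.
ΔN = Δφ × 111300 = -242.6 m; ΔE = Δλ × 111300 × cos(38.94946°) = -0.00307 × 111300 × 0.777701 = -265.7 m.
Distance = √(ΔE² + ΔN²) = √((-265.7)² + (-242.6)²) = 359.8 m.

360 m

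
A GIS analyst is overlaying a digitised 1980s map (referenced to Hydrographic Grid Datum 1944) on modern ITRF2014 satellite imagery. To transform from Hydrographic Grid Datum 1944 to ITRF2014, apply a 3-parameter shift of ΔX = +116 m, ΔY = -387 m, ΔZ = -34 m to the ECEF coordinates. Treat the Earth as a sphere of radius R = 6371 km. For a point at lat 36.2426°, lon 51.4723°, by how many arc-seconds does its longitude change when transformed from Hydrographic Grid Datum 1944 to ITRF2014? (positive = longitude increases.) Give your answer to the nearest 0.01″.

sin φ = 0.591205, cos φ = 0.806521, sin λ = 0.782307, cos λ = 0.622893.
East component: ΔE = −sin λ·ΔX + cos λ·ΔY = −(0.782307)(116) + (0.622893)(-387) = -331.81 m.
1° of latitude spans πR/180 = 111195 m; at latitude φ, 1° of longitude spans that × cos φ = 89681.0 m, so Δλ = -331.81 / 89681.0 × 3600 = -13.319″.

Δλ = -13.32″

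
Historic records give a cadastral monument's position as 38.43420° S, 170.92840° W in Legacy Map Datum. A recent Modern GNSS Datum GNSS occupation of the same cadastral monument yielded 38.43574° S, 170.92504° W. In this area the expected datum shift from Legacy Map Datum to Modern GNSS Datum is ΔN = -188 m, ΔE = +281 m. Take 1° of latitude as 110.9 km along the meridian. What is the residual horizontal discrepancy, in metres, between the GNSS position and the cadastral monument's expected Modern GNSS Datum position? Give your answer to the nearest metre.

20 m

Observed coordinate differences: Δφ = -0.00154°, Δλ = +0.00336°.
Converting to metres (1° lat = 110900 m, cos φ = 0.783323): observed ΔN = -170.8 m, observed ΔE = 291.9 m.
Subtracting the expected shift leaves a residual of -170.8 − (-188) = 17.2 m north and 291.9 − (281) = 10.9 m east.
Residual distance = √(17.2² + 10.9²) = 20.4 m.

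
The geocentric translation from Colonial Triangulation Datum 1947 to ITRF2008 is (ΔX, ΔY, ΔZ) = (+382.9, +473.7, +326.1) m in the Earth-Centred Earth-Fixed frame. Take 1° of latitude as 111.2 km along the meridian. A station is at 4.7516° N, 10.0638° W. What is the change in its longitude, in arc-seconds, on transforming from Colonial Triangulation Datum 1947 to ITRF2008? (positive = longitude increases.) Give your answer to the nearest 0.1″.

sin φ = 0.082836, cos φ = 0.996563, sin λ = -0.174745, cos λ = 0.984614.
East component: ΔE = −sin λ·ΔX + cos λ·ΔY = −(-0.174745)(382.9) + (0.984614)(473.7) = 533.32 m.
1° of latitude spans 111200 m; at latitude φ, 1° of longitude spans that × cos φ = 110817.8 m, so Δλ = 533.32 / 110817.8 × 3600 = 17.325″.

Δλ = 17.3″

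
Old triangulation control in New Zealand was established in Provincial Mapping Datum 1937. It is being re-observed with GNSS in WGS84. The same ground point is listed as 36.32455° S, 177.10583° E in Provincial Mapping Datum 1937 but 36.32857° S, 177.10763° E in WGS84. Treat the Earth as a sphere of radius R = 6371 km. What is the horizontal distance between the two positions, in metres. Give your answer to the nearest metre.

475 m

Δφ = -36.32857° − -36.32455° = -0.00402°; Δλ = 177.10763° − 177.10583° = +0.00180°.
1° along a meridian = πR/180 = 111195 m.
ΔN = Δφ × 111195 = -447.0 m; ΔE = Δλ × 111195 × cos(-36.32455°) = +0.00180 × 111195 × 0.805675 = 161.3 m.
Distance = √(ΔE² + ΔN²) = √(161.3² + (-447.0)²) = 475.2 m.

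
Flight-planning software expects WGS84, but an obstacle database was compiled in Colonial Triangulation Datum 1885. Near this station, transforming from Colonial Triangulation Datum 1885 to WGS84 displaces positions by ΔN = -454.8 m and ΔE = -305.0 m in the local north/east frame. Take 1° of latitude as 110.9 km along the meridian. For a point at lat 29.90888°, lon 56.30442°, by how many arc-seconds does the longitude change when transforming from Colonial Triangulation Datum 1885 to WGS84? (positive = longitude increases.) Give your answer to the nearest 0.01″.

At latitude 29.90888°, cos φ = 0.866819.
1° of longitude at this latitude = 110.9 × cos φ = 96.13 km, so Δλ = -305.0 / 96130.3 = -0.0031728° = -11.422″.

Δλ = -11.42″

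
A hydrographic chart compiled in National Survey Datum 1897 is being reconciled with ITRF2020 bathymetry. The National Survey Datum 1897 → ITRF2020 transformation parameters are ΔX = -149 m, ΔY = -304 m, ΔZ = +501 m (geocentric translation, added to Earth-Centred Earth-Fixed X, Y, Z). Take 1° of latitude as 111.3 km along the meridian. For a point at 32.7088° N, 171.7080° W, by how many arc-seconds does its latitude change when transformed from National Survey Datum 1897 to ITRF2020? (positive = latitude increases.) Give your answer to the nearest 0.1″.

Δφ = 10.3″

sin φ = 0.540370, cos φ = 0.841428, sin λ = -0.144218, cos λ = -0.989546.
North component: ΔN = −sin φ cos λ·ΔX − sin φ sin λ·ΔY + cos φ·ΔZ = −(0.540370)(-0.989546)(-149) − (0.540370)(-0.144218)(-304) + (0.841428)(501) = 318.19 m.
1° of latitude spans 111300 m, so Δφ = 318.19 / 111300 × 3600 = 10.292″.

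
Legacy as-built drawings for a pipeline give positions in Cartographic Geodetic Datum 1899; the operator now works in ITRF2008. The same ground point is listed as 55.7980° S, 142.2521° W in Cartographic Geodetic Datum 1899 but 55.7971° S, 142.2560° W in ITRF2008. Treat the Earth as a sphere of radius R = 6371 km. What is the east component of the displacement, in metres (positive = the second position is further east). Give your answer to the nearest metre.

ΔE = -244 m

Δφ = -55.7971° − -55.7980° = +0.0009°; Δλ = -142.2560° − -142.2521° = -0.0039°.
1° along a meridian = πR/180 = 111195 m.
ΔN = Δφ × 111195 = 100.1 m; ΔE = Δλ × 111195 × cos(-55.7980°) = -0.0039 × 111195 × 0.562112 = -243.8 m.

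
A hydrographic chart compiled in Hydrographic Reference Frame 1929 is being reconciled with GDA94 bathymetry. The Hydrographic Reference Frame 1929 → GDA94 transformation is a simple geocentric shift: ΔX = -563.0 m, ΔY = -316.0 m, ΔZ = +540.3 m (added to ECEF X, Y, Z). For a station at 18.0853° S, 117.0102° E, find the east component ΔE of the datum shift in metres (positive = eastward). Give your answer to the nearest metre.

ΔE = 645 m

At φ = -18.0853°, λ = 117.0102°: sin φ = -0.310433, cos φ = 0.950595, sin λ = 0.890926, cos λ = -0.454149.
ΔE = −sin λ·ΔX + cos λ·ΔY = −(0.890926)·(-563.0) + (-0.454149)·(-316.0) = 645.10 m.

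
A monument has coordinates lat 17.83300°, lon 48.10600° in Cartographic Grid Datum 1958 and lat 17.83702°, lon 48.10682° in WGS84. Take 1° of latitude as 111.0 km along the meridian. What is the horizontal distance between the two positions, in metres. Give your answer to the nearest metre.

455 m

Δφ = 17.83702° − 17.83300° = +0.00402°; Δλ = 48.10682° − 48.10600° = +0.00082°.
ΔN = Δφ × 111000 = 446.2 m; ΔE = Δλ × 111000 × cos(17.83300°) = +0.00082 × 111000 × 0.951953 = 86.6 m.
Distance = √(ΔE² + ΔN²) = √(86.6² + 446.2²) = 454.6 m.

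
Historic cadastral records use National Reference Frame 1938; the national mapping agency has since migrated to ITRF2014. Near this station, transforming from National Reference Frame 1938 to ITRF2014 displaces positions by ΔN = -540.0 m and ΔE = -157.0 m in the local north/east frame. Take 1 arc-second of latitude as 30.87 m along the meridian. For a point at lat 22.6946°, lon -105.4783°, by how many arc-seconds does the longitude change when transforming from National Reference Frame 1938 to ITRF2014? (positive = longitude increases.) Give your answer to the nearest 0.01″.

At latitude 22.6946°, cos φ = 0.922574.
1″ of longitude at this latitude = 30.87 × cos φ = 28.4799 m, so Δλ = -157.0 / 28.4799 = -5.513″.

Δλ = -5.51″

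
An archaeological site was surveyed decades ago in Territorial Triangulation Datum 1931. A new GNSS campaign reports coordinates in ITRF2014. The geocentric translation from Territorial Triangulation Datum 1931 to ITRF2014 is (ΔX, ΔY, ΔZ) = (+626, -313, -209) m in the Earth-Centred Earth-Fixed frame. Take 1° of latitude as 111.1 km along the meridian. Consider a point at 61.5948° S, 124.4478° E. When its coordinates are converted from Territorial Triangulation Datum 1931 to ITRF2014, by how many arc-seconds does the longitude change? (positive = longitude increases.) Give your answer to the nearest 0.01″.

sin φ = -0.879605, cos φ = 0.475704, sin λ = 0.824642, cos λ = -0.565655.
East component: ΔE = −sin λ·ΔX + cos λ·ΔY = −(0.824642)(626) + (-0.565655)(-313) = -339.18 m.
1° of latitude spans 111100 m; at latitude φ, 1° of longitude spans that × cos φ = 52850.7 m, so Δλ = -339.18 / 52850.7 × 3600 = -23.103″.

Δλ = -23.10″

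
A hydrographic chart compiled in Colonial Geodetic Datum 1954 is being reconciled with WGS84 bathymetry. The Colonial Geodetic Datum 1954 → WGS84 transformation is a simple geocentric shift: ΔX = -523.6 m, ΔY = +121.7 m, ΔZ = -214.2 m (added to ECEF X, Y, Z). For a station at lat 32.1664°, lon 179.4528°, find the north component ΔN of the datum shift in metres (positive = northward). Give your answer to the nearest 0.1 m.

ΔN = -460.7 m

At φ = 32.1664°, λ = 179.4528°: sin φ = 0.532380, cos φ = 0.846506, sin λ = 0.009550, cos λ = -0.999954.
ΔN = −sin φ cos λ·ΔX − sin φ sin λ·ΔY + cos φ·ΔZ = −(0.532380)(-0.999954)(-523.6) − (0.532380)(0.009550)(121.7) + (0.846506)(-214.2) = -460.68 m.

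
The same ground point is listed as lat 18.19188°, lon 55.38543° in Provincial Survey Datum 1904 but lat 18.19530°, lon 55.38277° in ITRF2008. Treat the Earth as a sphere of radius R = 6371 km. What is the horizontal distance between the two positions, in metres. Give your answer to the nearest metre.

473 m

Δφ = 18.19530° − 18.19188° = +0.00342°; Δλ = 55.38277° − 55.38543° = -0.00266°.
1° along a meridian = πR/180 = 111195 m.
ΔN = Δφ × 111195 = 380.3 m; ΔE = Δλ × 111195 × cos(18.19188°) = -0.00266 × 111195 × 0.950016 = -281.0 m.
Distance = √(ΔE² + ΔN²) = √((-281.0)² + 380.3²) = 472.8 m.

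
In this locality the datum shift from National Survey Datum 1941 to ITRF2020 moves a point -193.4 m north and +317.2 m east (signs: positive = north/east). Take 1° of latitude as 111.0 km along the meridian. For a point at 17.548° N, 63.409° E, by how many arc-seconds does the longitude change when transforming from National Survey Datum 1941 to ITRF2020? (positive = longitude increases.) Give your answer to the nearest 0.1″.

Δλ = 10.8″

At latitude 17.548°, cos φ = 0.953465.
1° of longitude at this latitude = 111.0 × cos φ = 105.83 km, so Δλ = 317.2 / 105834.6 = 0.0029971° = 10.790″.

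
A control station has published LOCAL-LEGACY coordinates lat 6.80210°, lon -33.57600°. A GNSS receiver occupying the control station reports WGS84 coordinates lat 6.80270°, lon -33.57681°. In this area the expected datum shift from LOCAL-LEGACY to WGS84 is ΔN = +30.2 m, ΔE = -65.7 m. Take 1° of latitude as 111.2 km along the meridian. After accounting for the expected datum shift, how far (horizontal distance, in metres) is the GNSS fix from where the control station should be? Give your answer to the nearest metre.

Observed coordinate differences: Δφ = +0.00060°, Δλ = -0.00081°.
Converting to metres (1° lat = 111200 m, cos φ = 0.992961): observed ΔN = 66.7 m, observed ΔE = -89.4 m.
Subtracting the expected shift leaves a residual of 66.7 − (30.2) = 36.5 m north and -89.4 − (-65.7) = -23.7 m east.
Residual distance = √(36.5² + (-23.7)²) = 43.6 m.

44 m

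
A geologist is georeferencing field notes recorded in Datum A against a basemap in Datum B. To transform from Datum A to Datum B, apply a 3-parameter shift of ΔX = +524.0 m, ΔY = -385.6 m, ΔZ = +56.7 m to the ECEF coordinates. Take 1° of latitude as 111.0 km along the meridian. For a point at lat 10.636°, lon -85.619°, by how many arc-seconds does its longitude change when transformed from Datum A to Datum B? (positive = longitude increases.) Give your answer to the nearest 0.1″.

sin φ = 0.184569, cos φ = 0.982820, sin λ = -0.997078, cos λ = 0.076388.
East component: ΔE = −sin λ·ΔX + cos λ·ΔY = −(-0.997078)(524.0) + (0.076388)(-385.6) = 493.01 m.
1° of latitude spans 111000 m; at latitude φ, 1° of longitude spans that × cos φ = 109093.0 m, so Δλ = 493.01 / 109093.0 × 3600 = 16.269″.

Δλ = 16.3″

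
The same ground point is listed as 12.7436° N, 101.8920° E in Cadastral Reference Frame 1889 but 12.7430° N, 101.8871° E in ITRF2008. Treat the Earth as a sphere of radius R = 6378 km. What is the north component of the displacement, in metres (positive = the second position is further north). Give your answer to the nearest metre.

Δφ = 12.7430° − 12.7436° = -0.0006°; Δλ = 101.8871° − 101.8920° = -0.0049°.
1° along a meridian = πR/180 = 111317 m.
ΔN = Δφ × 111317 = -66.8 m; ΔE = Δλ × 111317 × cos(12.7436°) = -0.0049 × 111317 × 0.975367 = -532.0 m.

ΔN = -67 m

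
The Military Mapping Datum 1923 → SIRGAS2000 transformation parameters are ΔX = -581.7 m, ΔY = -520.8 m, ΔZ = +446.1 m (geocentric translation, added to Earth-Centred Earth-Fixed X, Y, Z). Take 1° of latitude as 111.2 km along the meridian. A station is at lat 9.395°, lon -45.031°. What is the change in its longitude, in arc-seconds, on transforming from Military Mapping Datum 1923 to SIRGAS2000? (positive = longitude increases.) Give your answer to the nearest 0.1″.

Δλ = -25.6″

sin φ = 0.163240, cos φ = 0.986586, sin λ = -0.707489, cos λ = 0.706724.
East component: ΔE = −sin λ·ΔX + cos λ·ΔY = −(-0.707489)(-581.7) + (0.706724)(-520.8) = -779.61 m.
1° of latitude spans 111200 m; at latitude φ, 1° of longitude spans that × cos φ = 109708.4 m, so Δλ = -779.61 / 109708.4 × 3600 = -25.582″.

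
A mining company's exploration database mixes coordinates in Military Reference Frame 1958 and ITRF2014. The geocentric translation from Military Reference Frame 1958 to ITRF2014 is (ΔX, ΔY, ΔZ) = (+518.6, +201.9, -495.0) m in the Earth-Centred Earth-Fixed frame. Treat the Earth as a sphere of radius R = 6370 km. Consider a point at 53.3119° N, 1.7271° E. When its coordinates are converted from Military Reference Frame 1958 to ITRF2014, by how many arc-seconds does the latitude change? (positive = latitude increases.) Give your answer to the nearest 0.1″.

sin φ = 0.801900, cos φ = 0.597459, sin λ = 0.030139, cos λ = 0.999546.
North component: ΔN = −sin φ cos λ·ΔX − sin φ sin λ·ΔY + cos φ·ΔZ = −(0.801900)(0.999546)(518.6) − (0.801900)(0.030139)(201.9) + (0.597459)(-495.0) = -716.30 m.
1° of latitude spans πR/180 = 111177 m, so Δφ = -716.30 / 111177 × 3600 = -23.194″.

Δφ = -23.2″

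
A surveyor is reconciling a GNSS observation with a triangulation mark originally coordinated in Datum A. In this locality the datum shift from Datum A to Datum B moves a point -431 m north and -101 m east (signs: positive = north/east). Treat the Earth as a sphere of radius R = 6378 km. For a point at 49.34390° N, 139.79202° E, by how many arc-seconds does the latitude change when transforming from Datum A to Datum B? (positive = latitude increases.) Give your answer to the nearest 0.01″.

Δφ = -13.94″

On a sphere of radius R, 1 rad of latitude = R, so Δφ = ΔN / R = -431.0 / 6378000 = -6.7576e-05 rad = -13.939″.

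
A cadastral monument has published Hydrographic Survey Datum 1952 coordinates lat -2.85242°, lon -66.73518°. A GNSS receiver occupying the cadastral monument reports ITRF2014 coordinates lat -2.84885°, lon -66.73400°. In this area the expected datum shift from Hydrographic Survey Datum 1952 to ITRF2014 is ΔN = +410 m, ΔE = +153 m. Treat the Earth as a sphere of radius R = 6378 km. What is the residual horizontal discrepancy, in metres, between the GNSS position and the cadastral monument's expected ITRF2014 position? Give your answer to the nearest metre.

Observed coordinate differences: Δφ = +0.00357°, Δλ = +0.00118°.
Converting to metres (1° lat = 111317 m, cos φ = 0.998761): observed ΔN = 397.4 m, observed ΔE = 131.2 m.
Subtracting the expected shift leaves a residual of 397.4 − (410) = -12.6 m north and 131.2 − (153) = -21.8 m east.
Residual distance = √((-12.6)² + (-21.8)²) = 25.2 m.

25 m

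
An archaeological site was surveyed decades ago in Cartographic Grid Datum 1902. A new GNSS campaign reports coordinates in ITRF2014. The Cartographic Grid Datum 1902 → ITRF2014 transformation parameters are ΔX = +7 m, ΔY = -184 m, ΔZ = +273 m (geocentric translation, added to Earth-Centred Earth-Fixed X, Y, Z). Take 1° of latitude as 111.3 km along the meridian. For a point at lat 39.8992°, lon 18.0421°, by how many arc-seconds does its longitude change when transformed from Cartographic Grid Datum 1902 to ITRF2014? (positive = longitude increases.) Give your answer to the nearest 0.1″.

Δλ = -7.5″

sin φ = 0.641439, cos φ = 0.767174, sin λ = 0.309716, cos λ = 0.950829.
East component: ΔE = −sin λ·ΔX + cos λ·ΔY = −(0.309716)(7) + (0.950829)(-184) = -177.12 m.
1° of latitude spans 111300 m; at latitude φ, 1° of longitude spans that × cos φ = 85386.5 m, so Δλ = -177.12 / 85386.5 × 3600 = -7.468″.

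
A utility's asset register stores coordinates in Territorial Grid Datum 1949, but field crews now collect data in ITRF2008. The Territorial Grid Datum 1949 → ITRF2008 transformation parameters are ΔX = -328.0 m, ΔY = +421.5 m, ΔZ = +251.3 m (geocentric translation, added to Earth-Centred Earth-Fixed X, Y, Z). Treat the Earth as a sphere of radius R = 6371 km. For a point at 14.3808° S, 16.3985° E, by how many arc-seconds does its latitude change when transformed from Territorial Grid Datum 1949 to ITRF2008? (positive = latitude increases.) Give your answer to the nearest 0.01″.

Δφ = 6.31″

sin φ = -0.248365, cos φ = 0.968666, sin λ = 0.282316, cos λ = 0.959321.
North component: ΔN = −sin φ cos λ·ΔX − sin φ sin λ·ΔY + cos φ·ΔZ = −(-0.248365)(0.959321)(-328.0) − (-0.248365)(0.282316)(421.5) + (0.968666)(251.3) = 194.83 m.
1° of latitude spans πR/180 = 111195 m, so Δφ = 194.83 / 111195 × 3600 = 6.308″.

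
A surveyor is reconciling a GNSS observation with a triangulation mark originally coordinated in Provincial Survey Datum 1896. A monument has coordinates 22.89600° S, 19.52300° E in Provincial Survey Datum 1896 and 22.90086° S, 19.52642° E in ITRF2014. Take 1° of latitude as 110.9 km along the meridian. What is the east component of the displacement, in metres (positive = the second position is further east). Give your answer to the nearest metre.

ΔE = 349 m

Δφ = -22.90086° − -22.89600° = -0.00486°; Δλ = 19.52642° − 19.52300° = +0.00342°.
ΔN = Δφ × 110900 = -539.0 m; ΔE = Δλ × 110900 × cos(-22.89600°) = +0.00342 × 110900 × 0.921213 = 349.4 m.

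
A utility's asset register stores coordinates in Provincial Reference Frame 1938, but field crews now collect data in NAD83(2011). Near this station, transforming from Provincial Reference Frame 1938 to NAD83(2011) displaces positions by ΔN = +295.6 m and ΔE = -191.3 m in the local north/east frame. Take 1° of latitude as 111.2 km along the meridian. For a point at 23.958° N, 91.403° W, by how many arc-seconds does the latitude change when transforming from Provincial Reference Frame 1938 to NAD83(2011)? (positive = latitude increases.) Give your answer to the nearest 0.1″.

1° of latitude = 111.2 km, so Δφ = 295.6 / 111200 = 0.0026583° = 9.570″.

Δφ = 9.6″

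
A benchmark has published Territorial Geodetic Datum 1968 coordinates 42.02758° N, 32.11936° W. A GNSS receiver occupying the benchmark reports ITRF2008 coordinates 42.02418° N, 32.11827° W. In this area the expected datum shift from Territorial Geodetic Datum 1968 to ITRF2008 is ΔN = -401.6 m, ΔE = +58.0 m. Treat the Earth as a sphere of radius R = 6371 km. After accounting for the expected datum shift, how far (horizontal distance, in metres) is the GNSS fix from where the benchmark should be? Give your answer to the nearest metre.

Observed coordinate differences: Δφ = -0.00340°, Δλ = +0.00109°.
Converting to metres (1° lat = 111195 m, cos φ = 0.742823): observed ΔN = -378.1 m, observed ΔE = 90.0 m.
Subtracting the expected shift leaves a residual of -378.1 − (-401.6) = 23.5 m north and 90.0 − (58.0) = 32.0 m east.
Residual distance = √(23.5² + 32.0²) = 39.7 m.

40 m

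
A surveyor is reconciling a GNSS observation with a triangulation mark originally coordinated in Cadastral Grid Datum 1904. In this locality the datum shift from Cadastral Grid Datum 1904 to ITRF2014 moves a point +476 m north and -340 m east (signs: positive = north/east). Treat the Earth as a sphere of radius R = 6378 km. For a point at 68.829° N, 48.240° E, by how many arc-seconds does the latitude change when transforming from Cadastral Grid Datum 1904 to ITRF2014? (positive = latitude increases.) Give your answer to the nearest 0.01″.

Δφ = 15.39″

On a sphere of radius R, 1 rad of latitude = R, so Δφ = ΔN / R = 476.0 / 6378000 = 7.4632e-05 rad = 15.394″.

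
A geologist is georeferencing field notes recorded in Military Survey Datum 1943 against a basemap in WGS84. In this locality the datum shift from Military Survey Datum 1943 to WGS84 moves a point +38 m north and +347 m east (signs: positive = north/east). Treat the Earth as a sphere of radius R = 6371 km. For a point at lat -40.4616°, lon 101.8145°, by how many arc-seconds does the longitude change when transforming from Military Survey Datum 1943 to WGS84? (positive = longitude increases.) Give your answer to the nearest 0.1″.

Δλ = 14.8″

At latitude -40.4616°, cos φ = 0.760841.
One radian of longitude at latitude φ spans R cos φ, so Δλ = ΔE / (R cos φ) = 347.0 / (6371000 × 0.760841) = 7.1586e-05 rad = 14.766″.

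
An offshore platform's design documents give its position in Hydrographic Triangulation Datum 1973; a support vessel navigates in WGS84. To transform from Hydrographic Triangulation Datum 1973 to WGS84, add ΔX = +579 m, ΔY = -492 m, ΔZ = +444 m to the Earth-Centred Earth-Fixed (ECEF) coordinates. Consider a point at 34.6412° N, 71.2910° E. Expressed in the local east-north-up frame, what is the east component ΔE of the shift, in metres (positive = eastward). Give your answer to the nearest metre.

At φ = 34.6412°, λ = 71.2910°: sin φ = 0.568435, cos φ = 0.822728, sin λ = 0.947160, cos λ = 0.320762.
ΔE = −sin λ·ΔX + cos λ·ΔY = −(0.947160)·(579) + (0.320762)·(-492) = -706.22 m.

ΔE = -706 m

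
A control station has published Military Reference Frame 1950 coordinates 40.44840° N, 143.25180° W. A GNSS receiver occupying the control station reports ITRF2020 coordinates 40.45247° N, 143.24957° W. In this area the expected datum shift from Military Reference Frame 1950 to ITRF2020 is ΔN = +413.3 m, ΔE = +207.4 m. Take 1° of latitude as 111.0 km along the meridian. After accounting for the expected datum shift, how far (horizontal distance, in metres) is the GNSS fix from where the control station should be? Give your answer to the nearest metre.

Observed coordinate differences: Δφ = +0.00407°, Δλ = +0.00223°.
Converting to metres (1° lat = 111000 m, cos φ = 0.760991): observed ΔN = 451.8 m, observed ΔE = 188.4 m.
Subtracting the expected shift leaves a residual of 451.8 − (413.3) = 38.5 m north and 188.4 − (207.4) = -19.0 m east.
Residual distance = √(38.5² + (-19.0)²) = 42.9 m.

43 m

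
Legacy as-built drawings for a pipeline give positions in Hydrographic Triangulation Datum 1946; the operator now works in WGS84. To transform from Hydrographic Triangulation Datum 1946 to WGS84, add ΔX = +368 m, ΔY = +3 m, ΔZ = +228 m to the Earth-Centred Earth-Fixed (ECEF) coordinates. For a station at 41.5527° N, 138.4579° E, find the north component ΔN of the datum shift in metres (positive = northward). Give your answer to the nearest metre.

ΔN = 352 m

The local north axis is (−sin φ cos λ, −sin φ sin λ, cos φ), giving ΔN = 182.699 − 1.320 + 170.623 = 352.00 m.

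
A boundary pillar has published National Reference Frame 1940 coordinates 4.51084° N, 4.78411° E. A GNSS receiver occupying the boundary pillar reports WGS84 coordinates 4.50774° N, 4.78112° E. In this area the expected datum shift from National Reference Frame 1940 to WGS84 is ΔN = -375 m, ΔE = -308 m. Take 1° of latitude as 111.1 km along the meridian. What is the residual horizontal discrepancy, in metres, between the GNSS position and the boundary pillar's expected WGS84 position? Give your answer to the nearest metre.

38 m

Observed coordinate differences: Δφ = -0.00310°, Δλ = -0.00299°.
Converting to metres (1° lat = 111100 m, cos φ = 0.996902): observed ΔN = -344.4 m, observed ΔE = -331.2 m.
Subtracting the expected shift leaves a residual of -344.4 − (-375) = 30.6 m north and -331.2 − (-308) = -23.2 m east.
Residual distance = √(30.6² + (-23.2)²) = 38.4 m.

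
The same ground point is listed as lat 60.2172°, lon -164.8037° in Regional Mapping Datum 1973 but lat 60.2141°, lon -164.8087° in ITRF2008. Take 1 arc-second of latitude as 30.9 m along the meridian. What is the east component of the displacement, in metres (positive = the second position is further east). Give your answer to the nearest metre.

ΔE = -276 m

Δφ = 60.2141° − 60.2172° = -0.0031°; Δλ = -164.8087° − -164.8037° = -0.0050°.
1° of latitude = 3600 × 30.90 = 111240 m.
ΔN = Δφ × 111240 = -344.8 m; ΔE = Δλ × 111240 × cos(60.2172°) = -0.0050 × 111240 × 0.496713 = -276.3 m.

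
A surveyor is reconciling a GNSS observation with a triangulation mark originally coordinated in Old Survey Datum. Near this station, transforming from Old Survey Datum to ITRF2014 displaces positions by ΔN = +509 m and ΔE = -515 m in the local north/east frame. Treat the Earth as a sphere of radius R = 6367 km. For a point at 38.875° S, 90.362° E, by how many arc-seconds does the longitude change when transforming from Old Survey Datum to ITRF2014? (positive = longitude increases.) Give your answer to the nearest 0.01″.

At latitude -38.875°, cos φ = 0.778517.
One radian of longitude at latitude φ spans R cos φ, so Δλ = ΔE / (R cos φ) = -515.0 / (6367000 × 0.778517) = -1.0390e-04 rad = -21.430″.

Δλ = -21.43″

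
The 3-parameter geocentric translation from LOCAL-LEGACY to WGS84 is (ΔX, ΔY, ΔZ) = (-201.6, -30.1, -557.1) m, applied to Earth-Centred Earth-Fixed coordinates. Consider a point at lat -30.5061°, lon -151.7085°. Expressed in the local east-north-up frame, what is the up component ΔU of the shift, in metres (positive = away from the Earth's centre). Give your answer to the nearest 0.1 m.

The local up (radial) axis is (cos φ cos λ, cos φ sin λ, sin φ), giving ΔU = 152.945 + 12.291 + 282.801 = 448.04 m.

ΔU = 448.0 m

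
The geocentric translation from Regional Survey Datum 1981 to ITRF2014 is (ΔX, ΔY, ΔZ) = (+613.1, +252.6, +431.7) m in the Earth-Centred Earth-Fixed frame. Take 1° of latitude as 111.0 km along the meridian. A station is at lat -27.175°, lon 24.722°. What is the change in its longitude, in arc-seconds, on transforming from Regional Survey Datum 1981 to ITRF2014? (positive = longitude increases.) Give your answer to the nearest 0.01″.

sin φ = -0.456710, cos φ = 0.889616, sin λ = 0.418216, cos λ = 0.908348.
East component: ΔE = −sin λ·ΔX + cos λ·ΔY = −(0.418216)(613.1) + (0.908348)(252.6) = -26.96 m.
1° of latitude spans 111000 m; at latitude φ, 1° of longitude spans that × cos φ = 98747.3 m, so Δλ = -26.96 / 98747.3 × 3600 = -0.983″.

Δλ = -0.98″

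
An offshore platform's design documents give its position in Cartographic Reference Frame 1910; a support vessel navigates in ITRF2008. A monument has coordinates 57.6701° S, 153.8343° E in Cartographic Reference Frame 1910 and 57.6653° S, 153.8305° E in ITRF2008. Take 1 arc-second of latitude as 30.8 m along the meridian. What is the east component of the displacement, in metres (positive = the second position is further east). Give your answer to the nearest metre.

Δφ = -57.6653° − -57.6701° = +0.0048°; Δλ = 153.8305° − 153.8343° = -0.0038°.
1° of latitude = 3600 × 30.80 = 110880 m.
ΔN = Δφ × 110880 = 532.2 m; ΔE = Δλ × 110880 × cos(-57.6701°) = -0.0038 × 110880 × 0.534793 = -225.3 m.

ΔE = -225 m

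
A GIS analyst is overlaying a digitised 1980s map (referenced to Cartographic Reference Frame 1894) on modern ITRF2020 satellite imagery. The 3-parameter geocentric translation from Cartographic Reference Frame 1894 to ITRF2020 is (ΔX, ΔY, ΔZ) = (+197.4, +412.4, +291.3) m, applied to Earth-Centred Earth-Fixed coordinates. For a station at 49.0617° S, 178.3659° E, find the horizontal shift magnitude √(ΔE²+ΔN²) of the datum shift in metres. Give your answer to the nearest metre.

421 m

At φ = -49.0617°, λ = 178.3659°: sin φ = -0.755416, cos φ = 0.655246, sin λ = 0.028517, cos λ = -0.999593.
ΔE = −sin λ·ΔX + cos λ·ΔY = −(0.028517)·(197.4) + (-0.999593)·(412.4) = -417.86 m.
ΔN = −sin φ cos λ·ΔX − sin φ sin λ·ΔY + cos φ·ΔZ = −(-0.755416)(-0.999593)(197.4) − (-0.755416)(0.028517)(412.4) + (0.655246)(291.3) = 50.70 m.
Horizontal magnitude = √(ΔE² + ΔN²) = √((-417.86)² + 50.70²) = 420.93 m.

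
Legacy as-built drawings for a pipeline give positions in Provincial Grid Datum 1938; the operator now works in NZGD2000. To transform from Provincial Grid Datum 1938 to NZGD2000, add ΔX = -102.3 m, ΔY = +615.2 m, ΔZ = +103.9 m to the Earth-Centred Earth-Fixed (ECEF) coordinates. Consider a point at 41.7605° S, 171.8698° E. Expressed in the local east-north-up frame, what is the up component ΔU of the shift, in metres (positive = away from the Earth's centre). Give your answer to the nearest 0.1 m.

At φ = -41.7605°, λ = 171.8698°: sin φ = -0.666018, cos φ = 0.745935, sin λ = 0.141423, cos λ = -0.989949.
ΔU = cos φ cos λ·ΔX + cos φ sin λ·ΔY + sin φ·ΔZ = (0.745935)(-0.989949)(-102.3) + (0.745935)(0.141423)(615.2) + (-0.666018)(103.9) = 71.24 m.

ΔU = 71.2 m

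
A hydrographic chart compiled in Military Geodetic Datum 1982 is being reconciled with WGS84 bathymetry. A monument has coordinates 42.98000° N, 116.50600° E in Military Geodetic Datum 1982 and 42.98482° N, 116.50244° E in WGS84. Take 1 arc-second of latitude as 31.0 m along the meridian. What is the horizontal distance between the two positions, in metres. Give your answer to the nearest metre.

611 m

Δφ = 42.98482° − 42.98000° = +0.00482°; Δλ = 116.50244° − 116.50600° = -0.00356°.
1° of latitude = 3600 × 31.00 = 111600 m.
ΔN = Δφ × 111600 = 537.9 m; ΔE = Δλ × 111600 × cos(42.98000°) = -0.00356 × 111600 × 0.731592 = -290.7 m.
Distance = √(ΔE² + ΔN²) = √((-290.7)² + 537.9²) = 611.4 m.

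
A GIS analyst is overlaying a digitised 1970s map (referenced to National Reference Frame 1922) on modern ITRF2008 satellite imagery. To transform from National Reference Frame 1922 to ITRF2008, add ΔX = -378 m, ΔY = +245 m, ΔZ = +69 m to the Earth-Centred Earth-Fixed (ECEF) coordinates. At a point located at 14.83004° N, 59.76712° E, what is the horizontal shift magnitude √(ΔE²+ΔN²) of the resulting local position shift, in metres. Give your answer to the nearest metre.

454 m

At φ = 14.83004°, λ = 59.76712°: sin φ = 0.255953, cos φ = 0.966689, sin λ = 0.863986, cos λ = 0.503516.
ΔE = −sin λ·ΔX + cos λ·ΔY = −(0.863986)·(-378) + (0.503516)·(245) = 449.95 m.
ΔN = −sin φ cos λ·ΔX − sin φ sin λ·ΔY + cos φ·ΔZ = −(0.255953)(0.503516)(-378) − (0.255953)(0.863986)(245) + (0.966689)(69) = 61.24 m.
Horizontal magnitude = √(ΔE² + ΔN²) = √(449.95² + 61.24²) = 454.10 m.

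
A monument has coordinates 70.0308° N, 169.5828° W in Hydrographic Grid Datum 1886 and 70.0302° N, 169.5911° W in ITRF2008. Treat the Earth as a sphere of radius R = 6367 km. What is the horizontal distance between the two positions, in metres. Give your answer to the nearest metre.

322 m

Δφ = 70.0302° − 70.0308° = -0.0006°; Δλ = -169.5911° − -169.5828° = -0.0083°.
1° along a meridian = πR/180 = 111125 m.
ΔN = Δφ × 111125 = -66.7 m; ΔE = Δλ × 111125 × cos(70.0308°) = -0.0083 × 111125 × 0.341515 = -315.0 m.
Distance = √(ΔE² + ΔN²) = √((-315.0)² + (-66.7)²) = 322.0 m.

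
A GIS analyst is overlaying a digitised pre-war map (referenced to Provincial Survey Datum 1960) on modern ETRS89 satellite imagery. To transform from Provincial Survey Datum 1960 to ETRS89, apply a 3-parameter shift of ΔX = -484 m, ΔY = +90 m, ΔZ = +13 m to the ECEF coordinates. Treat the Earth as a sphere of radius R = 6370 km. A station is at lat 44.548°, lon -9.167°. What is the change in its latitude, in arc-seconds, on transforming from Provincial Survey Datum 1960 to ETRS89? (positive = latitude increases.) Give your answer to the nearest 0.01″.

Δφ = 11.48″

sin φ = 0.701507, cos φ = 0.712663, sin λ = -0.159313, cos λ = 0.987228.
North component: ΔN = −sin φ cos λ·ΔX − sin φ sin λ·ΔY + cos φ·ΔZ = −(0.701507)(0.987228)(-484) − (0.701507)(-0.159313)(90) + (0.712663)(13) = 354.52 m.
1° of latitude spans πR/180 = 111177 m, so Δφ = 354.52 / 111177 × 3600 = 11.479″.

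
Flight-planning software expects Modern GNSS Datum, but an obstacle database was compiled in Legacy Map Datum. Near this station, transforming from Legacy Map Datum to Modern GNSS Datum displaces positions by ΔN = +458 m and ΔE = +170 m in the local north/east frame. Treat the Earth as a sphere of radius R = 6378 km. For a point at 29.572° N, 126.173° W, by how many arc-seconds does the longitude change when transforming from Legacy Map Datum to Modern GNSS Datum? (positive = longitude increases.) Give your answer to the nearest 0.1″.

At latitude 29.572°, cos φ = 0.869736.
One radian of longitude at latitude φ spans R cos φ, so Δλ = ΔE / (R cos φ) = 170.0 / (6378000 × 0.869736) = 3.0646e-05 rad = 6.321″.

Δλ = 6.3″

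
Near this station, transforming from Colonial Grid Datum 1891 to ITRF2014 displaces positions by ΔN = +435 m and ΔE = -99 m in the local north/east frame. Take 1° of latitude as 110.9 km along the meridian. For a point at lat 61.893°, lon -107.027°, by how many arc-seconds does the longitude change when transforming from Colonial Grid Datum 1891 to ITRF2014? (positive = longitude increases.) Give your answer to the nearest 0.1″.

At latitude 61.893°, cos φ = 0.471120.
1° of longitude at this latitude = 110.9 × cos φ = 52.25 km, so Δλ = -99.0 / 52247.2 = -0.0018948° = -6.821″.

Δλ = -6.8″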